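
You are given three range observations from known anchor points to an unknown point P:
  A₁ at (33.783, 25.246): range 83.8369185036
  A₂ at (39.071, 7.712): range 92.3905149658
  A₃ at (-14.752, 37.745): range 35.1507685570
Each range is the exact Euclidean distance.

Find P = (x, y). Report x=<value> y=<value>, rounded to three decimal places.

x=-49.646 y=33.505

eq1: (x − 33.783)² + (y − 25.246)² = 83.8369185036²
eq2: (x − 39.071)² + (y − 7.712)² = 92.3905149658²
eq3: (x + 14.752)² + (y − 37.745)² = 35.1507685570²
eq2−eq1, eq2−eq3 (x²,y² cancel):
  -10.576·x + 35.068·y = 1700.011971
  -107.646·x + 60.066·y = 7356.719270
det = -10.576·60.066 − 35.068·-107.646 = 3139.671912
x = (1700.011971·60.066 − 35.068·7356.719270) / 3139.671912 = -49.646115
y = (-10.576·7356.719270 − 1700.011971·-107.646) / 3139.671912 = 33.505038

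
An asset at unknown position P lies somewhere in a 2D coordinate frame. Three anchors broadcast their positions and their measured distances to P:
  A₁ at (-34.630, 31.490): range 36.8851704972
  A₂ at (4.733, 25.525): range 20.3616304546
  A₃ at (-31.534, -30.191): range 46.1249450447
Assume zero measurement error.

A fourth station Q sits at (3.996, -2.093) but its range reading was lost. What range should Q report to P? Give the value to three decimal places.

14.371

eq1: (x + 34.630)² + (y − 31.490)² = 36.8851704972²
eq2: (x − 4.733)² + (y − 25.525)² = 20.3616304546²
eq3: (x + 31.534)² + (y + 30.191)² = 46.1249450447²
eq2−eq3, eq2−eq1 (x²,y² cancel):
  -72.534·x − 111.432·y = -480.951838
  -78.726·x + 11.930·y = 571.010278
det = -72.534·11.930 − -111.432·-78.726 = -9637.926252
x = (-480.951838·11.930 − -111.432·571.010278) / -9637.926252 = -6.006589
y = (-72.534·571.010278 − -480.951838·-78.726) / -9637.926252 = 8.225947
|P − Q| = √((-6.006589 − 3.996)² + (8.225947 − -2.093)²) = 14.371237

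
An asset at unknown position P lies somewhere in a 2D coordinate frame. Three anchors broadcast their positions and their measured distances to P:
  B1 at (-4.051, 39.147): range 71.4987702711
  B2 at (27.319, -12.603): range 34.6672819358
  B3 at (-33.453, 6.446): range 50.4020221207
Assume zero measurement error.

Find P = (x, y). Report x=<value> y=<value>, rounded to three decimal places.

eq1: (x + 4.051)² + (y − 39.147)² = 71.4987702711²
eq2: (x − 27.319)² + (y + 12.603)² = 34.6672819358²
eq3: (x + 33.453)² + (y − 6.446)² = 50.4020221207²
eq3−eq1, eq3−eq2 (x²,y² cancel):
  58.804·x + 65.402·y = -2183.466231
  121.544·x − 38.098·y = 1083.052642
det = 58.804·-38.098 − 65.402·121.544 = -10189.535480
x = (-2183.466231·-38.098 − 65.402·1083.052642) / -10189.535480 = -1.212213
y = (58.804·1083.052642 − -2183.466231·121.544) / -10189.535480 = -32.295392

x=-1.212 y=-32.295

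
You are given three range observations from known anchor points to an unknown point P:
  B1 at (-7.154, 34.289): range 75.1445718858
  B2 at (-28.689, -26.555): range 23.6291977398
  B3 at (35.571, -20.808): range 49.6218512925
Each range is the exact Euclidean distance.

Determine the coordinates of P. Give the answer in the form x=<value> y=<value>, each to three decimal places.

eq1: (x + 7.154)² + (y − 34.289)² = 75.1445718858²
eq2: (x + 28.689)² + (y + 26.555)² = 23.6291977398²
eq3: (x − 35.571)² + (y + 20.808)² = 49.6218512925²
eq2−eq1, eq2−eq3 (x²,y² cancel):
  43.070·x + 121.688·y = -5389.679207
  128.520·x + 11.494·y = -1733.946981
det = 43.070·11.494 − 121.688·128.520 = -15144.295180
x = (-5389.679207·11.494 − 121.688·-1733.946981) / -15144.295180 = -9.842093
y = (43.070·-1733.946981 − -5389.679207·128.520) / -15144.295180 = -40.807477

x=-9.842 y=-40.807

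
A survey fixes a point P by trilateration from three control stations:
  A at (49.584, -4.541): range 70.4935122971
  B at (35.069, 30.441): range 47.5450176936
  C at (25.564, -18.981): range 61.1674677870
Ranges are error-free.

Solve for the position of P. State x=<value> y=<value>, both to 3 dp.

eq1: (x − 49.584)² + (y + 4.541)² = 70.4935122971²
eq2: (x − 35.069)² + (y − 30.441)² = 47.5450176936²
eq3: (x − 25.564)² + (y + 18.981)² = 61.1674677870²
eq1−eq2, eq1−eq3 (x²,y² cancel):
  -29.030·x + 69.964·y = 2386.102073
  -48.040·x − 28.880·y = -237.521119
det = -29.030·-28.880 − 69.964·-48.040 = 4199.456960
x = (2386.102073·-28.880 − 69.964·-237.521119) / 4199.456960 = -12.452253
y = (-29.030·-237.521119 − 2386.102073·-48.040) / 4199.456960 = 28.937928

x=-12.452 y=28.938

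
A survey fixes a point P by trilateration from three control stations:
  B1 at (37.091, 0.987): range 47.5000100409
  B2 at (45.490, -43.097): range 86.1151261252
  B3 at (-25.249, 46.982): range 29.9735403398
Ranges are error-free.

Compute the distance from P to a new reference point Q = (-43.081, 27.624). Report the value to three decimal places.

eq1: (x − 37.091)² + (y − 0.987)² = 47.5000100409²
eq2: (x − 45.490)² + (y + 43.097)² = 86.1151261252²
eq3: (x + 25.249)² + (y − 46.982)² = 29.9735403398²
eq1−eq2, eq1−eq3 (x²,y² cancel):
  16.798·x − 88.168·y = -2609.588935
  -124.680·x + 91.990·y = 2825.941708
det = 16.798·91.990 − -88.168·-124.680 = -9447.538220
x = (-2609.588935·91.990 − -88.168·2825.941708) / -9447.538220 = -0.963377
y = (16.798·2825.941708 − -2609.588935·-124.680) / -9447.538220 = 29.414369
|P − Q| = √((-0.963377 − -43.081)² + (29.414369 − 27.624)²) = 42.155659

42.156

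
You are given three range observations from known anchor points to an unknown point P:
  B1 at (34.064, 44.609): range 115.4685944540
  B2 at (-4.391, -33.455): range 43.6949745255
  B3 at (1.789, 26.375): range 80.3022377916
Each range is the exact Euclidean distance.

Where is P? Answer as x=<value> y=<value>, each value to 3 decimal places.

x=-47.969 y=-36.654

eq1: (x − 34.064)² + (y − 44.609)² = 115.4685944540²
eq2: (x + 4.391)² + (y + 33.455)² = 43.6949745255²
eq3: (x − 1.789)² + (y − 26.375)² = 80.3022377916²
eq1−eq2, eq1−eq3 (x²,y² cancel):
  -76.910·x − 156.128·y = 9411.944435
  -64.550·x − 36.468·y = 4433.069080
det = -76.910·-36.468 − -156.128·-64.550 = -7273.308520
x = (9411.944435·-36.468 − -156.128·4433.069080) / -7273.308520 = -47.968736
y = (-76.910·4433.069080 − 9411.944435·-64.550) / -7273.308520 = -36.653700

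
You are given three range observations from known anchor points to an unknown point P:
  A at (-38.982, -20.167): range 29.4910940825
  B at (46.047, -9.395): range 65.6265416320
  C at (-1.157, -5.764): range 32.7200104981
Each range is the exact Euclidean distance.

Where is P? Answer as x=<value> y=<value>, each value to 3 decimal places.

eq1: (x + 38.982)² + (y + 20.167)² = 29.4910940825²
eq2: (x − 46.047)² + (y + 9.395)² = 65.6265416320²
eq3: (x + 1.157)² + (y + 5.764)² = 32.7200104981²
eq3−eq2, eq3−eq1 (x²,y² cancel):
  94.408·x − 7.262·y = -1062.213991
  -75.650·x − 28.806·y = 2092.616325
det = 94.408·-28.806 − -7.262·-75.650 = -3268.887148
x = (-1062.213991·-28.806 − -7.262·2092.616325) / -3268.887148 = -14.009268
y = (94.408·2092.616325 − -1062.213991·-75.650) / -3268.887148 = -35.854169

x=-14.009 y=-35.854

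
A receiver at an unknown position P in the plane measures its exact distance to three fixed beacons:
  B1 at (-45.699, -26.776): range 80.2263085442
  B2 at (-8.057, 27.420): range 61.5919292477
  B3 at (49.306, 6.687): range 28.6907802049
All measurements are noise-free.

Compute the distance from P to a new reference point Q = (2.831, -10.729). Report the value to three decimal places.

31.911

eq1: (x + 45.699)² + (y + 26.776)² = 80.2263085442²
eq2: (x + 8.057)² + (y − 27.420)² = 61.5919292477²
eq3: (x − 49.306)² + (y − 6.687)² = 28.6907802049²
eq2−eq1, eq2−eq3 (x²,y² cancel):
  -75.284·x − 108.392·y = -654.113706
  114.726·x − 41.466·y = 4629.430836
det = -75.284·-41.466 − -108.392·114.726 = 15557.106936
x = (-654.113706·-41.466 − -108.392·4629.430836) / 15557.106936 = 33.998400
y = (-75.284·4629.430836 − -654.113706·114.726) / 15557.106936 = -17.578990
|P − Q| = √((33.998400 − 2.831)² + (-17.578990 − -10.729)²) = 31.911271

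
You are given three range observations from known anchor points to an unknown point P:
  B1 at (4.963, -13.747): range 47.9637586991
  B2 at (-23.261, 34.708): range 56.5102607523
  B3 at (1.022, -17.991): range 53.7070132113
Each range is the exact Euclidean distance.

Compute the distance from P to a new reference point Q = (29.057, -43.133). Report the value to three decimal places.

eq1: (x − 4.963)² + (y + 13.747)² = 47.9637586991²
eq2: (x + 23.261)² + (y − 34.708)² = 56.5102607523²
eq3: (x − 1.022)² + (y + 17.991)² = 53.7070132113²
eq3−eq1, eq3−eq2 (x²,y² cancel):
  7.882·x + 8.488·y = 472.811933
  -48.566·x + 105.398·y = 1112.032518
det = 7.882·105.398 − 8.488·-48.566 = 1242.975244
x = (472.811933·105.398 − 8.488·1112.032518) / 1242.975244 = 32.498234
y = (7.882·1112.032518 − 472.811933·-48.566) / 1242.975244 = 25.525548
|P − Q| = √((32.498234 − 29.057)² + (25.525548 − -43.133)²) = 68.744733

68.745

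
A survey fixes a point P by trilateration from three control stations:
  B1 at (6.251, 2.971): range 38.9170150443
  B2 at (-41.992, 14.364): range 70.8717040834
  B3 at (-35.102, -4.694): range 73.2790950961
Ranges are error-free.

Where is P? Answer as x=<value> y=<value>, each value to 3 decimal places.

eq1: (x − 6.251)² + (y − 2.971)² = 38.9170150443²
eq2: (x + 41.992)² + (y − 14.364)² = 70.8717040834²
eq3: (x + 35.102)² + (y + 4.694)² = 73.2790950961²
eq3−eq1, eq3−eq2 (x²,y² cancel):
  82.706·x + 15.330·y = 2649.009520
  -13.780·x + 38.116·y = 1062.495858
det = 82.706·38.116 − 15.330·-13.780 = 3363.669296
x = (2649.009520·38.116 − 15.330·1062.495858) / 3363.669296 = 25.175360
y = (82.706·1062.495858 − 2649.009520·-13.780) / 3363.669296 = 36.976921

x=25.175 y=36.977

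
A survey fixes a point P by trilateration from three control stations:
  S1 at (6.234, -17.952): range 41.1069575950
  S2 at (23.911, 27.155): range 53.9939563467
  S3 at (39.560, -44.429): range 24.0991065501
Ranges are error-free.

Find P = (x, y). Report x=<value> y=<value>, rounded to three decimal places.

eq1: (x − 6.234)² + (y + 17.952)² = 41.1069575950²
eq2: (x − 23.911)² + (y − 27.155)² = 53.9939563467²
eq3: (x − 39.560)² + (y + 44.429)² = 24.0991065501²
eq2−eq1, eq2−eq3 (x²,y² cancel):
  -35.354·x − 90.214·y = 277.572473
  31.298·x − 143.168·y = 4564.380080
det = -35.354·-143.168 − -90.214·31.298 = 7885.079244
x = (277.572473·-143.168 − -90.214·4564.380080) / 7885.079244 = 47.181706
y = (-35.354·4564.380080 − 277.572473·31.298) / 7885.079244 = -21.566880

x=47.182 y=-21.567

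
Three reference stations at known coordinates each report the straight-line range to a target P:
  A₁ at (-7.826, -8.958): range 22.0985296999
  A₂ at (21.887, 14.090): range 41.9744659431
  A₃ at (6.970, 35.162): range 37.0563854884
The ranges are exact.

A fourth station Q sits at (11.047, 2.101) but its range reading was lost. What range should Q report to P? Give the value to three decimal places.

31.786

eq1: (x + 7.826)² + (y + 8.958)² = 22.0985296999²
eq2: (x − 21.887)² + (y − 14.090)² = 41.9744659431²
eq3: (x − 6.970)² + (y − 35.162)² = 37.0563854884²
eq1−eq2, eq1−eq3 (x²,y² cancel):
  59.426·x + 46.096·y = -737.433947
  29.592·x + 88.240·y = 258.624413
det = 59.426·88.240 − 46.096·29.592 = 3879.677408
x = (-737.433947·88.240 − 46.096·258.624413) / 3879.677408 = -19.845135
y = (59.426·258.624413 − -737.433947·29.592) / 3879.677408 = 9.586147
|P − Q| = √((-19.845135 − 11.047)² + (9.586147 − 2.101)²) = 31.786026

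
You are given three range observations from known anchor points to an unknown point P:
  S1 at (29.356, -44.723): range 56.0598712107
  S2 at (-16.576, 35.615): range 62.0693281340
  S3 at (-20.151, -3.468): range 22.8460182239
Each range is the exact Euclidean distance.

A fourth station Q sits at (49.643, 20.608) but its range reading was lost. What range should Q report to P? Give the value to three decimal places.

86.773

eq1: (x − 29.356)² + (y + 44.723)² = 56.0598712107²
eq2: (x + 16.576)² + (y − 35.615)² = 62.0693281340²
eq3: (x + 20.151)² + (y + 3.468)² = 22.8460182239²
eq3−eq1, eq3−eq2 (x²,y² cancel):
  99.014·x − 82.510·y = -176.936971
  7.150·x + 78.166·y = -2205.558770
det = 99.014·78.166 − -82.510·7.150 = 8329.474824
x = (-176.936971·78.166 − -82.510·-2205.558770) / 8329.474824 = -23.508218
y = (99.014·-2205.558770 − -176.936971·7.150) / 8329.474824 = -26.066001
|P − Q| = √((-23.508218 − 49.643)² + (-26.066001 − 20.608)²) = 86.773055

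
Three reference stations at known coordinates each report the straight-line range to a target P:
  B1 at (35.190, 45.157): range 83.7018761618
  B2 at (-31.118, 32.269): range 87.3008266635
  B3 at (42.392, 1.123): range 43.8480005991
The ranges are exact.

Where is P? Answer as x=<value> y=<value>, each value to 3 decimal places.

x=21.473 y=-37.413

eq1: (x − 35.190)² + (y − 45.157)² = 83.7018761618²
eq2: (x + 31.118)² + (y − 32.269)² = 87.3008266635²
eq3: (x − 42.392)² + (y − 1.123)² = 43.8480005991²
eq2−eq1, eq2−eq3 (x²,y² cancel):
  132.616·x + 25.776·y = 1883.302727
  147.020·x − 62.292·y = 5487.511688
det = 132.616·-62.292 − 25.776·147.020 = -12050.503392
x = (1883.302727·-62.292 − 25.776·5487.511688) / -12050.503392 = 21.473028
y = (132.616·5487.511688 − 1883.302727·147.020) / -12050.503392 = -37.413266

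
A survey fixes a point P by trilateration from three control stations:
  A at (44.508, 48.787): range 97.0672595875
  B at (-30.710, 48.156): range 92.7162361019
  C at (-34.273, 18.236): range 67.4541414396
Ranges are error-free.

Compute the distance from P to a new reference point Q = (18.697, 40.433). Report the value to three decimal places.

eq1: (x − 44.508)² + (y − 48.787)² = 97.0672595875²
eq2: (x + 30.710)² + (y − 48.156)² = 92.7162361019²
eq3: (x + 34.273)² + (y − 18.236)² = 67.4541414396²
eq2−eq3, eq2−eq1 (x²,y² cancel):
  -7.126·x − 59.840·y = 2291.325029
  150.436·x + 1.262·y = 273.276550
det = -7.126·1.262 − -59.840·150.436 = 8993.097228
x = (2291.325029·1.262 − -59.840·273.276550) / 8993.097228 = 2.139921
y = (-7.126·273.276550 − 2291.325029·150.436) / 8993.097228 = -38.545690
|P − Q| = √((2.139921 − 18.697)² + (-38.545690 − 40.433)²) = 80.695541

80.696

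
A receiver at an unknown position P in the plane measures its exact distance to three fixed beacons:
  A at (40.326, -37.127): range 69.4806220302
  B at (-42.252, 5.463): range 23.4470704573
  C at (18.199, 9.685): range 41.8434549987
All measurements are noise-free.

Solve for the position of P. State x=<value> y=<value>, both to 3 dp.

eq1: (x − 40.326)² + (y + 37.127)² = 69.4806220302²
eq2: (x + 42.252)² + (y − 5.463)² = 23.4470704573²
eq3: (x − 18.199)² + (y − 9.685)² = 41.8434549987²
eq3−eq2, eq3−eq1 (x²,y² cancel):
  -120.902·x − 8.444·y = 2591.182660
  44.254·x − 93.624·y = -497.084532
det = -120.902·-93.624 − -8.444·44.254 = 11693.009624
x = (2591.182660·-93.624 − -8.444·-497.084532) / 11693.009624 = -21.106137
y = (-120.902·-497.084532 − 2591.182660·44.254) / 11693.009624 = -4.667035

x=-21.106 y=-4.667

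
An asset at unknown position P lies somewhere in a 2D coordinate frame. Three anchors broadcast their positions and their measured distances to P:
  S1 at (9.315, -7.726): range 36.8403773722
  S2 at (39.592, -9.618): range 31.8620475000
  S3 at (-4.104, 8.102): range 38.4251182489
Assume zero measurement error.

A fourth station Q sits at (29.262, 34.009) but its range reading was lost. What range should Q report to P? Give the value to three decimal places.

12.976

eq1: (x − 9.315)² + (y + 7.726)² = 36.8403773722²
eq2: (x − 39.592)² + (y + 9.618)² = 31.8620475000²
eq3: (x + 4.104)² + (y − 8.102)² = 38.4251182489²
eq2−eq3, eq2−eq1 (x²,y² cancel):
  -87.392·x + 35.440·y = -2038.846810
  -60.554·x + 3.784·y = -1855.595421
det = -87.392·3.784 − 35.440·-60.554 = 1815.342432
x = (-2038.846810·3.784 − 35.440·-1855.595421) / 1815.342432 = 31.975954
y = (-87.392·-1855.595421 − -2038.846810·-60.554) / 1815.342432 = 21.320421
|P − Q| = √((31.975954 − 29.262)² + (21.320421 − 34.009)²) = 12.975576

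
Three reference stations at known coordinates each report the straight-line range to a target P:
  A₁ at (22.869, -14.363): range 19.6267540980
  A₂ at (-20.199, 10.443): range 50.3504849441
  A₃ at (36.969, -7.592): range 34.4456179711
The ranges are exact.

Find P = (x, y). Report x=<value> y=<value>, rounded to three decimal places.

eq1: (x − 22.869)² + (y + 14.363)² = 19.6267540980²
eq2: (x + 20.199)² + (y − 10.443)² = 50.3504849441²
eq3: (x − 36.969)² + (y + 7.592)² = 34.4456179711²
eq1−eq2, eq1−eq3 (x²,y² cancel):
  -86.136·x + 49.612·y = -2362.192938
  28.200·x + 13.542·y = -106.232626
det = -86.136·13.542 − 49.612·28.200 = -2565.512112
x = (-2362.192938·13.542 − 49.612·-106.232626) / -2565.512112 = 10.414452
y = (-86.136·-106.232626 − -2362.192938·28.200) / -2565.512112 = -29.531840

x=10.414 y=-29.532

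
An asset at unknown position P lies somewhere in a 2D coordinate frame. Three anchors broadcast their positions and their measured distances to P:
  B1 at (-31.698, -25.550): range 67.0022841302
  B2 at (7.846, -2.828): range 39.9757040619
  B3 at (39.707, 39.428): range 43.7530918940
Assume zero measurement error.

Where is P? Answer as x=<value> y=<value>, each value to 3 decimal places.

eq1: (x + 31.698)² + (y + 25.550)² = 67.0022841302²
eq2: (x − 7.846)² + (y + 2.828)² = 39.9757040619²
eq3: (x − 39.707)² + (y − 39.428)² = 43.7530918940²
eq2−eq1, eq2−eq3 (x²,y² cancel):
  -79.088·x − 45.444·y = -1303.240759
  63.722·x + 84.512·y = 2745.379598
det = -79.088·84.512 − -45.444·63.722 = -3788.102488
x = (-1303.240759·84.512 − -45.444·2745.379598) / -3788.102488 = -3.859861
y = (-79.088·2745.379598 − -1303.240759·63.722) / -3788.102488 = 35.395419

x=-3.860 y=35.395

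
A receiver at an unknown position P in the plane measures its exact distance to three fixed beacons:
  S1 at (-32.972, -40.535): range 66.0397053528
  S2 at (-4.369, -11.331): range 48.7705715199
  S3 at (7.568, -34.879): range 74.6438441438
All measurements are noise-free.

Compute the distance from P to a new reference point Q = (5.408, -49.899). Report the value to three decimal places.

eq1: (x + 32.972)² + (y + 40.535)² = 66.0397053528²
eq2: (x + 4.369)² + (y + 11.331)² = 48.7705715199²
eq3: (x − 7.568)² + (y + 34.879)² = 74.6438441438²
eq3−eq1, eq3−eq2 (x²,y² cancel):
  -81.080·x − 11.312·y = 2666.880529
  -23.874·x + 47.096·y = 2066.795279
det = -81.080·47.096 − -11.312·-23.874 = -4088.606368
x = (2666.880529·47.096 − -11.312·2066.795279) / -4088.606368 = -36.437598
y = (-81.080·2066.795279 − 2666.880529·-23.874) / -4088.606368 = 25.413710
|P − Q| = √((-36.437598 − 5.408)² + (25.413710 − -49.899)²) = 86.157172

86.157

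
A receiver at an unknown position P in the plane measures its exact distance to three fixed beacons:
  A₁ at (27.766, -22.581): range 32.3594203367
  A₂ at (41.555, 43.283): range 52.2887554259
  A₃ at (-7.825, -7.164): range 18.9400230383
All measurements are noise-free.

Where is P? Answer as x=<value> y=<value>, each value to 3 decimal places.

eq1: (x − 27.766)² + (y + 22.581)² = 32.3594203367²
eq2: (x − 41.555)² + (y − 43.283)² = 52.2887554259²
eq3: (x + 7.825)² + (y + 7.164)² = 18.9400230383²
eq3−eq1, eq3−eq2 (x²,y² cancel):
  71.182·x − 30.834·y = 479.891184
  98.760·x + 100.894·y = 1112.293122
det = 71.182·100.894 − -30.834·98.760 = 10227.002548
x = (479.891184·100.894 − -30.834·1112.293122) / 10227.002548 = 8.087862
y = (71.182·1112.293122 − 479.891184·98.760) / 10227.002548 = 3.107577

x=8.088 y=3.108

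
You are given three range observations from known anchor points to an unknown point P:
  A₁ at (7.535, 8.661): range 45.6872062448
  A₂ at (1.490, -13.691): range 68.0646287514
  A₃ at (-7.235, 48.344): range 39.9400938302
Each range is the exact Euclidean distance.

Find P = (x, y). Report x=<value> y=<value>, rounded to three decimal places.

eq1: (x − 7.535)² + (y − 8.661)² = 45.6872062448²
eq2: (x − 1.490)² + (y + 13.691)² = 68.0646287514²
eq3: (x + 7.235)² + (y − 48.344)² = 39.9400938302²
eq2−eq3, eq2−eq1 (x²,y² cancel):
  -17.450·x + 124.070·y = 5237.406572
  12.090·x + 44.704·y = 2487.598438
det = -17.450·44.704 − 124.070·12.090 = -2280.091100
x = (5237.406572·44.704 − 124.070·2487.598438) / -2280.091100 = 32.675587
y = (-17.450·2487.598438 − 5237.406572·12.090) / -2280.091100 = 46.809024

x=32.676 y=46.809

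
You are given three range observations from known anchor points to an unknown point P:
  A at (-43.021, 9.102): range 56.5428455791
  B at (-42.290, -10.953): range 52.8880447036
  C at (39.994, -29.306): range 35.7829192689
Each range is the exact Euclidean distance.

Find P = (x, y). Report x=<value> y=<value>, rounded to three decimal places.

x=10.560 y=-8.957

eq1: (x + 43.021)² + (y − 9.102)² = 56.5428455791²
eq2: (x + 42.290)² + (y + 10.953)² = 52.8880447036²
eq3: (x − 39.994)² + (y + 29.306)² = 35.7829192689²
eq1−eq2, eq1−eq3 (x²,y² cancel):
  1.462·x − 40.110·y = 374.707578
  166.030·x − 76.816·y = 2441.384902
det = 1.462·-76.816 − -40.110·166.030 = 6547.158308
x = (374.707578·-76.816 − -40.110·2441.384902) / 6547.158308 = 10.560370
y = (1.462·2441.384902 − 374.707578·166.030) / 6547.158308 = -8.957076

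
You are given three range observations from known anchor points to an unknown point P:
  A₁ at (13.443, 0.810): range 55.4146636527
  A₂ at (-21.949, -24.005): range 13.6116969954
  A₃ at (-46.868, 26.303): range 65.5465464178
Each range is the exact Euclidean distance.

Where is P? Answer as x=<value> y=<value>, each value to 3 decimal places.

x=-27.653 y=-36.364

eq1: (x − 13.443)² + (y − 0.810)² = 55.4146636527²
eq2: (x + 21.949)² + (y + 24.005)² = 13.6116969954²
eq3: (x + 46.868)² + (y − 26.303)² = 65.5465464178²
eq3−eq1, eq3−eq2 (x²,y² cancel):
  120.622·x − 50.986·y = -1481.522084
  49.838·x − 100.616·y = 2280.612845
det = 120.622·-100.616 − -50.986·49.838 = -9595.462884
x = (-1481.522084·-100.616 − -50.986·2280.612845) / -9595.462884 = -27.653085
y = (120.622·2280.612845 − -1481.522084·49.838) / -9595.462884 = -36.363872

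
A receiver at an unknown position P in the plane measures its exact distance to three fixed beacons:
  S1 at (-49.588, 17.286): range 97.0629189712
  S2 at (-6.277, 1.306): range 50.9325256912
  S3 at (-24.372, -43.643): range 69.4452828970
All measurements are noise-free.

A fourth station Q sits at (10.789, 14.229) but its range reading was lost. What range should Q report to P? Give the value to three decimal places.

44.462

eq1: (x + 49.588)² + (y − 17.286)² = 97.0629189712²
eq2: (x + 6.277)² + (y − 1.306)² = 50.9325256912²
eq3: (x + 24.372)² + (y + 43.643)² = 69.4452828970²
eq2−eq1, eq2−eq3 (x²,y² cancel):
  -86.622·x + 31.960·y = -4110.418891
  -36.190·x − 89.898·y = 229.074325
det = -86.622·-89.898 − 31.960·-36.190 = 8943.776956
x = (-4110.418891·-89.898 − 31.960·229.074325) / 8943.776956 = 40.497121
y = (-86.622·229.074325 − -4110.418891·-36.190) / 8943.776956 = -18.850977
|P − Q| = √((40.497121 − 10.789)² + (-18.850977 − 14.229)²) = 44.461864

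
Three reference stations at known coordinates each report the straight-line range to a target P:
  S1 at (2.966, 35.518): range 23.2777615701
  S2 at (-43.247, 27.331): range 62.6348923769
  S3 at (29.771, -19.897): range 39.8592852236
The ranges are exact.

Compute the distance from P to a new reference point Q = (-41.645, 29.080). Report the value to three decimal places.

eq1: (x − 2.966)² + (y − 35.518)² = 23.2777615701²
eq2: (x + 43.247)² + (y − 27.331)² = 62.6348923769²
eq3: (x − 29.771)² + (y + 19.897)² = 39.8592852236²
eq2−eq1, eq2−eq3 (x²,y² cancel):
  92.426·x + 16.374·y = 2034.314469
  146.036·x − 94.456·y = 999.283605
det = 92.426·-94.456 − 16.374·146.036 = -11121.383720
x = (2034.314469·-94.456 − 16.374·999.283605) / -11121.383720 = 18.749059
y = (92.426·999.283605 − 2034.314469·146.036) / -11121.383720 = 18.408084
|P − Q| = √((18.749059 − -41.645)² + (18.408084 − 29.080)²) = 61.329700

61.330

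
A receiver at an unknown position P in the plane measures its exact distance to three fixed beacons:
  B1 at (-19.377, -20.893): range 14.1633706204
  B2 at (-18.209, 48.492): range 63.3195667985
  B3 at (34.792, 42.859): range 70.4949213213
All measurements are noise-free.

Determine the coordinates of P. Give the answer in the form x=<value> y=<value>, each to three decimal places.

eq1: (x + 19.377)² + (y + 20.893)² = 14.1633706204²
eq2: (x + 18.209)² + (y − 48.492)² = 63.3195667985²
eq3: (x − 34.792)² + (y − 42.859)² = 70.4949213213²
eq2−eq1, eq2−eq3 (x²,y² cancel):
  -2.336·x − 138.770·y = 1937.710305
  106.002·x − 11.266·y = -595.830993
det = -2.336·-11.266 − -138.770·106.002 = 14736.214916
x = (1937.710305·-11.266 − -138.770·-595.830993) / 14736.214916 = -7.092304
y = (-2.336·-595.830993 − 1937.710305·106.002) / 14736.214916 = -13.844078

x=-7.092 y=-13.844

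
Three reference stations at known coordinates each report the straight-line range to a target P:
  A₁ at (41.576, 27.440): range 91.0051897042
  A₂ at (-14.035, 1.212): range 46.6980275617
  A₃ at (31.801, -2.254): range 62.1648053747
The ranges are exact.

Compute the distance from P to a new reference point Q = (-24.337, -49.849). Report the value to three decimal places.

eq1: (x − 41.576)² + (y − 27.440)² = 91.0051897042²
eq2: (x + 14.035)² + (y − 1.212)² = 46.6980275617²
eq3: (x − 31.801)² + (y + 2.254)² = 62.1648053747²
eq2−eq3, eq2−eq1 (x²,y² cancel):
  91.672·x − 6.932·y = -865.823301
  111.222·x + 52.456·y = -3818.171568
det = 91.672·52.456 − -6.932·111.222 = 5579.737336
x = (-865.823301·52.456 − -6.932·-3818.171568) / 5579.737336 = -12.883257
y = (91.672·-3818.171568 − -865.823301·111.222) / 5579.737336 = -45.471822
|P − Q| = √((-12.883257 − -24.337)² + (-45.471822 − -49.849)²) = 12.261644

12.262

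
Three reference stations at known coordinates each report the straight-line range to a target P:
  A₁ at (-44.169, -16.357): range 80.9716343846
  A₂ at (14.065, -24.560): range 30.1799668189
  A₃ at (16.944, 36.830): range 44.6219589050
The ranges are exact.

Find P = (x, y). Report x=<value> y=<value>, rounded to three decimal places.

eq1: (x + 44.169)² + (y + 16.357)² = 80.9716343846²
eq2: (x − 14.065)² + (y + 24.560)² = 30.1799668189²
eq3: (x − 16.944)² + (y − 36.830)² = 44.6219589050²
eq1−eq3, eq1−eq2 (x²,y² cancel):
  122.226·x + 106.374·y = 3990.382384
  116.468·x − 16.406·y = 4228.140993
det = 122.226·-16.406 − 106.374·116.468 = -14394.406788
x = (3990.382384·-16.406 − 106.374·4228.140993) / -14394.406788 = 35.793798
y = (122.226·4228.140993 − 3990.382384·116.468) / -14394.406788 = -3.615078

x=35.794 y=-3.615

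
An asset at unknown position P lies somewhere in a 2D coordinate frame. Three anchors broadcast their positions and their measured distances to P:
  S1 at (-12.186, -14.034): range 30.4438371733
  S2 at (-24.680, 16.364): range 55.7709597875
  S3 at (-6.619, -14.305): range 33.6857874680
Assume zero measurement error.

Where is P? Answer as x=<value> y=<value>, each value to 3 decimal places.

x=-29.295 y=-39.216

eq1: (x + 12.186)² + (y + 14.034)² = 30.4438371733²
eq2: (x + 24.680)² + (y − 16.364)² = 55.7709597875²
eq3: (x + 6.619)² + (y + 14.305)² = 33.6857874680²
eq1−eq3, eq1−eq2 (x²,y² cancel):
  11.134·x − 0.542·y = -304.912622
  -24.988·x + 60.796·y = -1652.141590
det = 11.134·60.796 − -0.542·-24.988 = 663.359168
x = (-304.912622·60.796 − -0.542·-1652.141590) / 663.359168 = -29.294731
y = (11.134·-1652.141590 − -304.912622·-24.988) / 663.359168 = -39.215710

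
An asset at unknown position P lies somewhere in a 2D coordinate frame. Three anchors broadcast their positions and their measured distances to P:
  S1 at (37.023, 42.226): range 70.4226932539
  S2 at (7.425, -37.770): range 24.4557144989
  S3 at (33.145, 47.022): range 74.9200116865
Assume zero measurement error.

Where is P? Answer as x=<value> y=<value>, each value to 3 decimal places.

x=29.766 y=-27.822

eq1: (x − 37.023)² + (y − 42.226)² = 70.4226932539²
eq2: (x − 7.425)² + (y + 37.770)² = 24.4557144989²
eq3: (x − 33.145)² + (y − 47.022)² = 74.9200116865²
eq1−eq2, eq1−eq3 (x²,y² cancel):
  -59.196·x − 159.992·y = 2689.239673
  -7.756·x + 9.592·y = -497.730522
det = -59.196·9.592 − -159.992·-7.756 = -1808.705984
x = (2689.239673·9.592 − -159.992·-497.730522) / -1808.705984 = 29.765874
y = (-59.196·-497.730522 − 2689.239673·-7.756) / -1808.705984 = -27.821768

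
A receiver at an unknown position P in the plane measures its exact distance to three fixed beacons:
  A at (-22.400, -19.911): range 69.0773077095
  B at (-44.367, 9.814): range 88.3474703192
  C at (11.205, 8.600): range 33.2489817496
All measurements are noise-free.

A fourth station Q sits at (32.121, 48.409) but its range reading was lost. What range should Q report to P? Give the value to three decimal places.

49.000

eq1: (x + 22.400)² + (y + 19.911)² = 69.0773077095²
eq2: (x + 44.367)² + (y − 9.814)² = 88.3474703192²
eq3: (x − 11.205)² + (y − 8.600)² = 33.2489817496²
eq2−eq1, eq2−eq3 (x²,y² cancel):
  43.934·x − 59.450·y = 1867.063707
  111.144·x − 2.428·y = 4834.547464
det = 43.934·-2.428 − -59.450·111.144 = 6500.839048
x = (1867.063707·-2.428 − -59.450·4834.547464) / 6500.839048 = 43.514478
y = (43.934·4834.547464 − 1867.063707·111.144) / 6500.839048 = 0.751915
|P − Q| = √((43.514478 − 32.121)² + (0.751915 − 48.409)²) = 49.000093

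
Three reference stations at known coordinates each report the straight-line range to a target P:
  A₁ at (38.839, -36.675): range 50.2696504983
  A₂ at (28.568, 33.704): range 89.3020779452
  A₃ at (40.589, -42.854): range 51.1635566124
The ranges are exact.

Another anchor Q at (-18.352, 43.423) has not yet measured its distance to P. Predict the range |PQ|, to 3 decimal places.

90.401

eq1: (x − 38.839)² + (y + 36.675)² = 50.2696504983²
eq2: (x − 28.568)² + (y − 33.704)² = 89.3020779452²
eq3: (x − 40.589)² + (y + 42.854)² = 51.1635566124²
eq3−eq1, eq3−eq2 (x²,y² cancel):
  -3.500·x + 12.358·y = -539.736927
  -24.042·x + 153.116·y = -6888.993597
det = -3.500·153.116 − 12.358·-24.042 = -238.794964
x = (-539.736927·153.116 − 12.358·-6888.993597) / -238.794964 = -10.434992
y = (-3.500·-6888.993597 − -539.736927·-24.042) / -238.794964 = -46.630474
|P − Q| = √((-10.434992 − -18.352)² + (-46.630474 − 43.423)²) = 90.400814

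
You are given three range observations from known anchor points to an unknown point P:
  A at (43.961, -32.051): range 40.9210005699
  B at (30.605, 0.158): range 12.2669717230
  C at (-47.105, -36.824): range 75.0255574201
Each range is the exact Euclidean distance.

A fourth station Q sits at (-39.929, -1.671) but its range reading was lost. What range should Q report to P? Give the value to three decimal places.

eq1: (x − 43.961)² + (y + 32.051)² = 40.9210005699²
eq2: (x − 30.605)² + (y − 0.158)² = 12.2669717230²
eq3: (x + 47.105)² + (y + 36.824)² = 75.0255574201²
eq1−eq2, eq1−eq3 (x²,y² cancel):
  -26.712·x + 64.418·y = -499.095441
  -182.132·x − 9.546·y = -3339.254100
det = -26.712·-9.546 − 64.418·-182.132 = 11987.571928
x = (-499.095441·-9.546 − 64.418·-3339.254100) / 11987.571928 = 18.341699
y = (-26.712·-3339.254100 − -499.095441·-182.132) / 11987.571928 = -0.142072
|P − Q| = √((18.341699 − -39.929)² + (-0.142072 − -1.671)²) = 58.290754

58.291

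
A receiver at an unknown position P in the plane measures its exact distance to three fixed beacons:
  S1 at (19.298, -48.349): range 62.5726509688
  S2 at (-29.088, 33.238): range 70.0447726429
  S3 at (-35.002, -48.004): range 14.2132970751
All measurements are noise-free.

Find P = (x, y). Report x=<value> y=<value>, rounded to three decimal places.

x=-41.965 y=-35.613

eq1: (x − 19.298)² + (y + 48.349)² = 62.5726509688²
eq2: (x + 29.088)² + (y − 33.238)² = 70.0447726429²
eq3: (x + 35.002)² + (y + 48.004)² = 14.2132970751²
eq3−eq1, eq3−eq2 (x²,y² cancel):
  108.600·x − 0.690·y = -4532.804251
  11.828·x + 162.484·y = -6282.899993
det = 108.600·162.484 − -0.690·11.828 = 17653.923720
x = (-4532.804251·162.484 − -0.690·-6282.899993) / 17653.923720 = -41.964799
y = (108.600·-6282.899993 − -4532.804251·11.828) / 17653.923720 = -35.612986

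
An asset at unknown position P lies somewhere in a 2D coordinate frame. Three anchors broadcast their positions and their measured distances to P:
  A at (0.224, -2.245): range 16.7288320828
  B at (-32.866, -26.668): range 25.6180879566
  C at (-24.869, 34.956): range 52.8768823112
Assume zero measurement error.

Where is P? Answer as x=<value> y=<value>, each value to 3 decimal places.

eq1: (x − 0.224)² + (y + 2.245)² = 16.7288320828²
eq2: (x + 32.866)² + (y + 26.668)² = 25.6180879566²
eq3: (x + 24.869)² + (y − 34.956)² = 52.8768823112²
eq1−eq2, eq1−eq3 (x²,y² cancel):
  -66.180·x − 48.846·y = 1409.833371
  -50.186·x + 74.402·y = -680.811964
det = -66.180·74.402 − -48.846·-50.186 = -7375.309716
x = (1409.833371·74.402 − -48.846·-680.811964) / -7375.309716 = -9.713420
y = (-66.180·-680.811964 − 1409.833371·-50.186) / -7375.309716 = -15.702396

x=-9.713 y=-15.702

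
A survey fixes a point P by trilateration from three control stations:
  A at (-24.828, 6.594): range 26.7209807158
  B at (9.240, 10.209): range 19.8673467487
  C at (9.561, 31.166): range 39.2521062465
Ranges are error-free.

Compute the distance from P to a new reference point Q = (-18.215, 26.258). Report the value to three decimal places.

36.752

eq1: (x + 24.828)² + (y − 6.594)² = 26.7209807158²
eq2: (x − 9.240)² + (y − 10.209)² = 19.8673467487²
eq3: (x − 9.561)² + (y − 31.166)² = 39.2521062465²
eq2−eq1, eq2−eq3 (x²,y² cancel):
  -68.136·x − 7.230·y = 151.009795
  0.642·x + 41.914·y = -272.885382
det = -68.136·41.914 − -7.230·0.642 = -2851.210644
x = (151.009795·41.914 − -7.230·-272.885382) / -2851.210644 = -1.527935
y = (-68.136·-272.885382 − 151.009795·0.642) / -2851.210644 = -6.487199
|P − Q| = √((-1.527935 − -18.215)² + (-6.487199 − 26.258)²) = 36.751955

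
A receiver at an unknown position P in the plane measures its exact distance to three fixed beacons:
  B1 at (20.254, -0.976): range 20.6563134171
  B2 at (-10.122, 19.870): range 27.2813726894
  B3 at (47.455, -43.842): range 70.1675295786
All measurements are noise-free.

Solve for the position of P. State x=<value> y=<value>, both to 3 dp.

eq1: (x − 20.254)² + (y + 0.976)² = 20.6563134171²
eq2: (x + 10.122)² + (y − 19.870)² = 27.2813726894²
eq3: (x − 47.455)² + (y + 43.842)² = 70.1675295786²
eq3−eq1, eq3−eq2 (x²,y² cancel):
  -54.402·x + 85.732·y = 733.878026
  -115.154·x + 127.424·y = 502.382706
det = -54.402·127.424 − 85.732·-115.154 = 2940.262280
x = (733.878026·127.424 − 85.732·502.382706) / 2940.262280 = 17.156088
y = (-54.402·502.382706 − 733.878026·-115.154) / 2940.262280 = 19.446689

x=17.156 y=19.447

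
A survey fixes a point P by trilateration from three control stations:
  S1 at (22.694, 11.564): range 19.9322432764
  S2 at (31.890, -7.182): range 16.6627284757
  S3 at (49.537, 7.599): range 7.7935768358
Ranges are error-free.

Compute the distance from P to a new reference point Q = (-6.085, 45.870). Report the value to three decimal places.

eq1: (x − 22.694)² + (y − 11.564)² = 19.9322432764²
eq2: (x − 31.890)² + (y + 7.182)² = 16.6627284757²
eq3: (x − 49.537)² + (y − 7.599)² = 7.7935768358²
eq3−eq2, eq3−eq1 (x²,y² cancel):
  -35.294·x − 29.562·y = -1660.012626
  -53.686·x + 7.930·y = -2199.469920
det = -35.294·7.930 − -29.562·-53.686 = -1866.946952
x = (-1660.012626·7.930 − -29.562·-2199.469920) / -1866.946952 = 41.878335
y = (-35.294·-2199.469920 − -1660.012626·-53.686) / -1866.946952 = 6.155154
|P − Q| = √((41.878335 − -6.085)² + (6.155154 − 45.870)²) = 62.271586

62.272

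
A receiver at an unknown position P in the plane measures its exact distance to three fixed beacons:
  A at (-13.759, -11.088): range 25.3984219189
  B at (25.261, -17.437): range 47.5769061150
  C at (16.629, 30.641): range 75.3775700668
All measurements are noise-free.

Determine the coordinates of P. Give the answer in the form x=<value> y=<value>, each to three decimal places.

x=-18.531 y=-36.034

eq1: (x + 13.759)² + (y + 11.088)² = 25.3984219189²
eq2: (x − 25.261)² + (y + 17.437)² = 47.5769061150²
eq3: (x − 16.629)² + (y − 30.641)² = 75.3775700668²
eq3−eq1, eq3−eq2 (x²,y² cancel):
  -60.776·x − 83.458·y = 4133.557536
  17.264·x − 96.156·y = 3144.988642
det = -60.776·-96.156 − -83.458·17.264 = 7284.795968
x = (4133.557536·-96.156 − -83.458·3144.988642) / 7284.795968 = -18.530635
y = (-60.776·3144.988642 − 4133.557536·17.264) / 7284.795968 = -36.034169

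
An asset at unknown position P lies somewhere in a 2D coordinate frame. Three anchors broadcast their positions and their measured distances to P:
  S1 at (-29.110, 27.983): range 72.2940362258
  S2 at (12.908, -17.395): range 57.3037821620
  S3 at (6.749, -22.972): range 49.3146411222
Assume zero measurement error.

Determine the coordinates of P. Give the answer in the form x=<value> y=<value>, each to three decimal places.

eq1: (x + 29.110)² + (y − 27.983)² = 72.2940362258²
eq2: (x − 12.908)² + (y + 17.395)² = 57.3037821620²
eq3: (x − 6.749)² + (y + 22.972)² = 49.3146411222²
eq3−eq2, eq3−eq1 (x²,y² cancel):
  12.318·x + 11.154·y = -955.848917
  -71.718·x + 101.910·y = -1737.315241
det = 12.318·101.910 − 11.154·-71.718 = 2055.269952
x = (-955.848917·101.910 − 11.154·-1737.315241) / 2055.269952 = -37.967056
y = (12.318·-1737.315241 − -955.848917·-71.718) / 2055.269952 = -43.766427

x=-37.967 y=-43.766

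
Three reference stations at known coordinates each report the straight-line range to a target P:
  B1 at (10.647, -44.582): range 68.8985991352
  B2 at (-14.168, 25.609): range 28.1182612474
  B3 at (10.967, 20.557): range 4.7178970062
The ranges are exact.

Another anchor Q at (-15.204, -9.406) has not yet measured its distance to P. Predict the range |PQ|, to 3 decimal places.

eq1: (x − 10.647)² + (y + 44.582)² = 68.8985991352²
eq2: (x + 14.168)² + (y − 25.609)² = 28.1182612474²
eq3: (x − 10.967)² + (y − 20.557)² = 4.7178970062²
eq1−eq2, eq1−eq3 (x²,y² cancel):
  -49.630·x + 140.382·y = 2712.020119
  0.640·x + 130.278·y = 3166.710416
det = -49.630·130.278 − 140.382·0.640 = -6555.541620
x = (2712.020119·130.278 − 140.382·3166.710416) / -6555.541620 = 13.916865
y = (-49.630·3166.710416 − 2712.020119·0.640) / -6555.541620 = 24.238963
|P − Q| = √((13.916865 − -15.204)² + (24.238963 − -9.406)²) = 44.497284

44.497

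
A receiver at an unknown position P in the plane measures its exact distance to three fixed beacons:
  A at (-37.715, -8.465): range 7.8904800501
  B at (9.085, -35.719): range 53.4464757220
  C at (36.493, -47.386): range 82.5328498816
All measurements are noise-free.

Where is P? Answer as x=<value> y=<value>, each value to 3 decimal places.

eq1: (x + 37.715)² + (y + 8.465)² = 7.8904800501²
eq2: (x − 9.085)² + (y + 35.719)² = 53.4464757220²
eq3: (x − 36.493)² + (y + 47.386)² = 82.5328498816²
eq1−eq2, eq1−eq3 (x²,y² cancel):
  93.600·x − 54.508·y = -2929.959356
  148.416·x − 77.842·y = -4666.317039
det = 93.600·-77.842 − -54.508·148.416 = 803.848128
x = (-2929.959356·-77.842 − -54.508·-4666.317039) / 803.848128 = -32.689898
y = (93.600·-4666.317039 − -2929.959356·148.416) / 803.848128 = -2.381578

x=-32.690 y=-2.382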